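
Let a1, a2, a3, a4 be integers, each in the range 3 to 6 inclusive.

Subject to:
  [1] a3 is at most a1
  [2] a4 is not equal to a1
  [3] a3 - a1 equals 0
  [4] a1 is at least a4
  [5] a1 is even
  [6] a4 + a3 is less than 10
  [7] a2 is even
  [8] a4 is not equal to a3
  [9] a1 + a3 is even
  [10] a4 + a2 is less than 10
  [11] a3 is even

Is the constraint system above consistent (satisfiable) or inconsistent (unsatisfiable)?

Satisfiable

The assignment a1 = 4, a2 = 4, a3 = 4, a4 = 3 works:
  constraint 3 holds since a3 - a1 = 0.
  constraint 6 holds since a4 + a3 = 7.
The rest check out directly.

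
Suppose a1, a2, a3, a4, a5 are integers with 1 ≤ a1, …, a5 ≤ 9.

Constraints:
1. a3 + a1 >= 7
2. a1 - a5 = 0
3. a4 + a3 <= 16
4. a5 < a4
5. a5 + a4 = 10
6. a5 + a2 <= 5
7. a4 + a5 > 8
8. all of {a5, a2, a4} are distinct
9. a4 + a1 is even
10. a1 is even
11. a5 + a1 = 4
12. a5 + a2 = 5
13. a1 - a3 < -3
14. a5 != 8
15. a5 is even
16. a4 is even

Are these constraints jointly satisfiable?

Satisfiable

The assignment a1 = 2, a2 = 3, a3 = 8, a4 = 8, a5 = 2 works:
  constraint 1 holds since a3 + a1 = 10.
  constraint 2 holds since a1 - a5 = 0.
The rest check out directly.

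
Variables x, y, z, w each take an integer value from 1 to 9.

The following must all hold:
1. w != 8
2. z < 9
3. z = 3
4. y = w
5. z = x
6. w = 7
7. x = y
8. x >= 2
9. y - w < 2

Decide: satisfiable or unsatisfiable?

Unsatisfiable

Constraint 3 fixes z = 3 and constraint 6 fixes w = 7. Constraints 4, 5, and 7 give z = x = y = w, so z = w. But 3 ≠ 7 — contradiction.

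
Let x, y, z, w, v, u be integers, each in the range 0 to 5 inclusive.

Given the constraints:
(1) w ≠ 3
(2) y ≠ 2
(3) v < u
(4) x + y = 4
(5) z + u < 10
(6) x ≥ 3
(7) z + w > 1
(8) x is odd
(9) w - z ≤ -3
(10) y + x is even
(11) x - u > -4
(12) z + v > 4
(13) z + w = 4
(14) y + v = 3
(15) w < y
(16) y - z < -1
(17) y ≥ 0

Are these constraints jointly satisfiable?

Satisfiable

Setting (x, y, z, w, v, u) = (3, 1, 4, 0, 2, 4) satisfies everything: constraint 4: x + y = 4; constraint 5: z + u = 8, and the others follow.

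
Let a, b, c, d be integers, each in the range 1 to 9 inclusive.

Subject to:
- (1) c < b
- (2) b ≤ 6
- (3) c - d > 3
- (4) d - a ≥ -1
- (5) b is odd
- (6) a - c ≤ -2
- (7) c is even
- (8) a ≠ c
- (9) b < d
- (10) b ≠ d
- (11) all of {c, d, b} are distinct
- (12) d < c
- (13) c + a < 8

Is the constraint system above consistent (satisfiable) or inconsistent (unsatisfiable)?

Unsatisfiable

Constraints 1, 9, and 12 give b < d, d < c, c < b. Chaining: b < d < c < b, which forces b < b — impossible.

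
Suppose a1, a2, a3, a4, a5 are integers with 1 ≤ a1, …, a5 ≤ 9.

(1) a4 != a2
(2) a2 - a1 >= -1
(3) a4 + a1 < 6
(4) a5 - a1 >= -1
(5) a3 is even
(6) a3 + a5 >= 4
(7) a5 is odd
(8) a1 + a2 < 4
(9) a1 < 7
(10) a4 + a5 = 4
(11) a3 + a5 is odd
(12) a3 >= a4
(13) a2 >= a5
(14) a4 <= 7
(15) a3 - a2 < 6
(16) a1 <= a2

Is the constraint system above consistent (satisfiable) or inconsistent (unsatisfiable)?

The assignment a1 = 1, a2 = 1, a3 = 4, a4 = 3, a5 = 1 works:
  constraint 2 holds since a2 - a1 = 0.
  constraint 3 holds since a4 + a1 = 4.
The rest check out directly.

Satisfiable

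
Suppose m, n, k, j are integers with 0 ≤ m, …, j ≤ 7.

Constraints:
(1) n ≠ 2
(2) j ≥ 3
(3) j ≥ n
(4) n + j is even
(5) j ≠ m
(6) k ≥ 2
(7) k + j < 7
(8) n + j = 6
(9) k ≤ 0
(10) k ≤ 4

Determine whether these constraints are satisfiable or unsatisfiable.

From constraint 6: k ≥ 2. From constraint 9: k ≤ 0. But 0 < 2, so no value of k works.

Unsatisfiable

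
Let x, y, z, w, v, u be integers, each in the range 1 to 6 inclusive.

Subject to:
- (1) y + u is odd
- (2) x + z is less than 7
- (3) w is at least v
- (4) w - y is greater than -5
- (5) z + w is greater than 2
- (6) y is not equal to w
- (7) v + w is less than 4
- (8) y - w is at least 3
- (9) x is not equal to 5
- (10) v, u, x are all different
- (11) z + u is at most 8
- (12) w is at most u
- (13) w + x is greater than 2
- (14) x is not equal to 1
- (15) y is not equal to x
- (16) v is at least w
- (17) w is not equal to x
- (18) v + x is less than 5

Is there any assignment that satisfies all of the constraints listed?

Satisfiable

One satisfying assignment is x = 3, y = 4, z = 3, w = 1, v = 1, u = 5.
For the less obvious constraints — constraint 2: x + z = 6; constraint 4: w - y = -3 — and the others hold by inspection.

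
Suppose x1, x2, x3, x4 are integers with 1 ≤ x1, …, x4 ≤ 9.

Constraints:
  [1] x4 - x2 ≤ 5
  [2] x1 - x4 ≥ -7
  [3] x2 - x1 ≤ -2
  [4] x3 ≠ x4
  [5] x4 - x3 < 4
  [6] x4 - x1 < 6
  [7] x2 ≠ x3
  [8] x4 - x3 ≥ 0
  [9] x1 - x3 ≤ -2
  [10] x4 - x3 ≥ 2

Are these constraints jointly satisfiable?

Unsatisfiable

Constraints 1, 3, 9, and 10 give x2 − x4 ≥ -5, x4 − x3 ≥ 2, x3 − x1 ≥ 2, x1 − x2 ≥ 2.
Adding all 4 inequalities: the left sides telescope to 0, and the right sides sum to (-5) + 2 + 2 + 2 = 1. So 0 ≥ 1, which is false.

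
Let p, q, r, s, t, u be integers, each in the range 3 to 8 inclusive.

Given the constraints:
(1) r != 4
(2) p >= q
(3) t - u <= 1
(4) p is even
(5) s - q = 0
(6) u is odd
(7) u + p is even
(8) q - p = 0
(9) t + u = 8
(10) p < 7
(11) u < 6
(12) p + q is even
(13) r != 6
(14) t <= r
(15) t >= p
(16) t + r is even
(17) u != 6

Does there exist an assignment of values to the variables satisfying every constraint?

Constraint 6 makes u odd and constraint 4 makes p even, so u + p must be odd. Constraint 7 says u + p is even — contradiction.

Unsatisfiable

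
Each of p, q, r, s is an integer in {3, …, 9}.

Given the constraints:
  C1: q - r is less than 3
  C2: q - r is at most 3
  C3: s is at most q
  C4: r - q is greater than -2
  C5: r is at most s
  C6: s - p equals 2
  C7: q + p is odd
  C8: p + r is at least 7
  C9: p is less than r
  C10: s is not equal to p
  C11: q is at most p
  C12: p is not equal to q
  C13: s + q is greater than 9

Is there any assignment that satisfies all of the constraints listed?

Unsatisfiable

Constraints 3, 5, 9, and 11 give p < r, r ≤ s, s ≤ q, q ≤ p. Chaining: p < r ≤ s ≤ q ≤ p, which forces p < p — impossible.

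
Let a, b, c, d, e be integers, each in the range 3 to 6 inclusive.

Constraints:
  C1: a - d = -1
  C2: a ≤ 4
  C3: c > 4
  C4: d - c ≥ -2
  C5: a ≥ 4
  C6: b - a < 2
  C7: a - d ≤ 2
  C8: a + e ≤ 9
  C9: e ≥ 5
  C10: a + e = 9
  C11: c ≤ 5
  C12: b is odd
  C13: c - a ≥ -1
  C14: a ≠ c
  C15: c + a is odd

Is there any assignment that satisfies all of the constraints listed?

Satisfiable

The assignment a = 4, b = 3, c = 5, d = 5, e = 5 works:
  constraint 1 holds since a - d = -1.
  constraint 4 holds since d - c = 0.
The rest check out directly.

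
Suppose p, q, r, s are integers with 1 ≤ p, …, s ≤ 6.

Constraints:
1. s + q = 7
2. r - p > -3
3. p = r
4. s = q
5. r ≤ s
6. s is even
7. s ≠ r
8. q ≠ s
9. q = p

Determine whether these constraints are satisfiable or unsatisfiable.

Unsatisfiable

From constraints 3, 4, and 9, s = q = p = r, so s = r. But constraint 7 says s ≠ r. Contradiction.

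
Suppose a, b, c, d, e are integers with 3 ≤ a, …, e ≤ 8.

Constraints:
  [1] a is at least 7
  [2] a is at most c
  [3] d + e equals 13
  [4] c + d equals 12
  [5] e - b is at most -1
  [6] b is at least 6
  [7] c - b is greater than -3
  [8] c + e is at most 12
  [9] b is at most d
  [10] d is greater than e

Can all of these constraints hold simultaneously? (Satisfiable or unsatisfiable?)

From constraints 1 and 2: c ≥ a ≥ 7. From constraints 6 and 9: d ≥ b ≥ 6. Hence c + d ≥ 13. But constraint 4 requires c + d = 12, and 12 < 13. Contradiction.

Unsatisfiable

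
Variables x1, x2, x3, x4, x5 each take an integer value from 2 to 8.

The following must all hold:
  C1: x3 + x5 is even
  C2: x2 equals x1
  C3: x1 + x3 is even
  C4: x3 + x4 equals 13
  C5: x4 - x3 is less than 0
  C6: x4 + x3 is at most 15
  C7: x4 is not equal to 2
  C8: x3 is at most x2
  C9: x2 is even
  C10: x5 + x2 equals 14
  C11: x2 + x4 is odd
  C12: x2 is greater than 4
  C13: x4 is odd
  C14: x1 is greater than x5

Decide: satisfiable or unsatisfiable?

The assignment x1 = 8, x2 = 8, x3 = 8, x4 = 5, x5 = 6 works:
  constraint 4 holds since x3 + x4 = 13.
  constraint 5 holds since x4 - x3 = -3.
The rest check out directly.

Satisfiable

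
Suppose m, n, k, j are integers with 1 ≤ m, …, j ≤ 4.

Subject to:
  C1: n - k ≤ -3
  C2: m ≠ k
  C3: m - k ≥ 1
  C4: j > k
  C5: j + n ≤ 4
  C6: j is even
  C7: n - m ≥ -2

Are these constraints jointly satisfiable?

Constraints 1, 3, and 7 give n − m ≥ -2, m − k ≥ 1, k − n ≥ 3.
Adding all 3 inequalities: the left sides telescope to 0, and the right sides sum to (-2) + 1 + 3 = 2. So 0 ≥ 2, which is false.

Unsatisfiable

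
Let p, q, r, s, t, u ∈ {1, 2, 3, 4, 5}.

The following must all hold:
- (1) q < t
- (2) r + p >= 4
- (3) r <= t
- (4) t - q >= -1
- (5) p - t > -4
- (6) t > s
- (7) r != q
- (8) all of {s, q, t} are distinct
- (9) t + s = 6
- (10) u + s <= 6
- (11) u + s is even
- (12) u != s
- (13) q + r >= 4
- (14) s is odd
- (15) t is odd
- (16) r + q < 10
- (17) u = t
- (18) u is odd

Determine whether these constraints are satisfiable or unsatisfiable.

Satisfiable

Take p = 3, q = 3, r = 4, s = 1, t = 5, u = 5. Then constraint 2: r + p = 7; constraint 4: t - q = 2; constraint 5: p - t = -2, and every other listed constraint is also met.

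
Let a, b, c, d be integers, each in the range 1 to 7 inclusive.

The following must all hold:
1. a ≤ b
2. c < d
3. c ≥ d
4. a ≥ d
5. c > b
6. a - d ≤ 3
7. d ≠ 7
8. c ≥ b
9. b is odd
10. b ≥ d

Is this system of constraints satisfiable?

Constraints 1, 2, 4, and 5 give c < d, d ≤ a, a ≤ b, b < c. Chaining: c < d ≤ a ≤ b < c, which forces c < c — impossible.

Unsatisfiable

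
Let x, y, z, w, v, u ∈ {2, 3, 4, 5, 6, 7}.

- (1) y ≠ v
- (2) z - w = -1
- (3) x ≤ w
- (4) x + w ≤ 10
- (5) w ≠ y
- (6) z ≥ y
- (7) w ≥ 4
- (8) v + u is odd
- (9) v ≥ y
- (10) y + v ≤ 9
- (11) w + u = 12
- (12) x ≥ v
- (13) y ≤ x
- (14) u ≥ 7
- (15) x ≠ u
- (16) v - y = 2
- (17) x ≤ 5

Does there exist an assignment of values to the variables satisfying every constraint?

Satisfiable

Take x = 4, y = 2, z = 4, w = 5, v = 4, u = 7. Then constraint 2: z - w = -1; constraint 4: x + w = 9; constraint 10: y + v = 6, and every other listed constraint is also met.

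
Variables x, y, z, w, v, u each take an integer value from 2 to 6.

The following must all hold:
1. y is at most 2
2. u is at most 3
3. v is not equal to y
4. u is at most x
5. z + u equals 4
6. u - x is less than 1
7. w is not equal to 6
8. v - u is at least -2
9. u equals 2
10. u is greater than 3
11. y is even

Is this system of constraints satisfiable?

Unsatisfiable

From constraint 10: u ≥ 4. From constraint 2: u ≤ 3. But 3 < 4, so no value of u works.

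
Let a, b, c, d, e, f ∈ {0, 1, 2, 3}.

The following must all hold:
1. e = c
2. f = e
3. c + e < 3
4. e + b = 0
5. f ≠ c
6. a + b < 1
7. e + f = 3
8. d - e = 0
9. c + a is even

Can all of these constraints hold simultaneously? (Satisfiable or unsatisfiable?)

From constraints 1 and 2, f = e = c, so f = c. But constraint 5 says f ≠ c. Contradiction.

Unsatisfiable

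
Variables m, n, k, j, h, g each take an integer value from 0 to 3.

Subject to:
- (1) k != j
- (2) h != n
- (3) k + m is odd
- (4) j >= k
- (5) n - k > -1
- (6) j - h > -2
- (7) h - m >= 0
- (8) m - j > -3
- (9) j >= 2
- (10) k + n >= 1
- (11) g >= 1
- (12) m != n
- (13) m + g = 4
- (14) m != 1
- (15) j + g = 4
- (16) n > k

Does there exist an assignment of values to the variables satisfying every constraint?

The assignment m = 2, n = 3, k = 1, j = 2, h = 2, g = 2 works:
  constraint 5 holds since n - k = 2.
  constraint 6 holds since j - h = 0.
  constraint 7 holds since h - m = 0.
The rest check out directly.

Satisfiable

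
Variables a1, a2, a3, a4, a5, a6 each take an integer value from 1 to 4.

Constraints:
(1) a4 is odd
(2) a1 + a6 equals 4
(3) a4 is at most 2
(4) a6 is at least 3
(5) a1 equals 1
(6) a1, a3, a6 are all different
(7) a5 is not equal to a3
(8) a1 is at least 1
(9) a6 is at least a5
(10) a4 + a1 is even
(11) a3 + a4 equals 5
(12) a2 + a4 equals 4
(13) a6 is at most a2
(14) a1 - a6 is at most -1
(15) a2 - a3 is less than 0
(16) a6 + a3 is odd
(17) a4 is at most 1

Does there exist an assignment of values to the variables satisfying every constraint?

Satisfiable

One satisfying assignment is a1 = 1, a2 = 3, a3 = 4, a4 = 1, a5 = 3, a6 = 3.
For the less obvious constraints — constraint 2: a1 + a6 = 4; constraint 11: a3 + a4 = 5; constraint 12: a2 + a4 = 4 — and the others hold by inspection.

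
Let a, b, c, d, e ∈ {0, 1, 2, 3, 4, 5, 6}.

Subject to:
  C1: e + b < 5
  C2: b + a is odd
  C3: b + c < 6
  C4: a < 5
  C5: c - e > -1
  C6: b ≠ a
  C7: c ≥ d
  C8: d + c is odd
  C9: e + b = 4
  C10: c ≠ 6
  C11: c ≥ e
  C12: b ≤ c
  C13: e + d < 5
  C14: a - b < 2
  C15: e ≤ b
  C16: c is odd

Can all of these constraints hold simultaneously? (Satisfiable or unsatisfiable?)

Try a = 1, b = 2, c = 3, d = 2, e = 2.
Check constraint 1: e + b = 4; constraint 3: b + c = 5. The remaining constraints are straightforward to verify.

Satisfiable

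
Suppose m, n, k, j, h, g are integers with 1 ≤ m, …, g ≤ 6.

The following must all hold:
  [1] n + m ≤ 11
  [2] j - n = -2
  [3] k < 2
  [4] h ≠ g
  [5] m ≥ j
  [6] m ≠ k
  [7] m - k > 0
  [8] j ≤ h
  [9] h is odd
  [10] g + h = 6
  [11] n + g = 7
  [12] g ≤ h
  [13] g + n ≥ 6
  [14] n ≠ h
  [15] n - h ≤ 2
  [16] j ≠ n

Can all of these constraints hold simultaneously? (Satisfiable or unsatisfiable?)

Satisfiable

Try m = 4, n = 6, k = 1, j = 4, h = 5, g = 1.
Check constraint 1: n + m = 10; constraint 2: j - n = -2. The remaining constraints are straightforward to verify.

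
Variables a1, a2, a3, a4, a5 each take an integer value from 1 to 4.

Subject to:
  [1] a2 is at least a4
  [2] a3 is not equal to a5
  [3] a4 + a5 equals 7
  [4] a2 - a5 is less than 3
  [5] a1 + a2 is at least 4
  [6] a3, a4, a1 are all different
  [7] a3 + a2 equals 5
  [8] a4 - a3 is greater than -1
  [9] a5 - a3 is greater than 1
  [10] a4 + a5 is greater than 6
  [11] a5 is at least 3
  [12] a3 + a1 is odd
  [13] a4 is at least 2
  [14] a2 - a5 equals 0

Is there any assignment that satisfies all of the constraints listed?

Satisfiable

One satisfying assignment is a1 = 2, a2 = 4, a3 = 1, a4 = 3, a5 = 4.
For the less obvious constraints — constraint 3: a4 + a5 = 7; constraint 4: a2 - a5 = 0 — and the others hold by inspection.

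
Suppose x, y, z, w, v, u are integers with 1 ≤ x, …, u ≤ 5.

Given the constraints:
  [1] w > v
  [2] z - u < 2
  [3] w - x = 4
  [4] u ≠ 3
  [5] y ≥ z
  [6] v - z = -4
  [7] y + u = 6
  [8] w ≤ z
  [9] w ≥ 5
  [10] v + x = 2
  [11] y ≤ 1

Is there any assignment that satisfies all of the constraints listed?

Unsatisfiable

From constraints 8 and 9: z ≥ w and w ≥ 5, so z ≥ 5. From constraints 5 and 11: z ≤ y and y ≤ 1, so z ≤ 1. But 1 < 5, so no value of z works.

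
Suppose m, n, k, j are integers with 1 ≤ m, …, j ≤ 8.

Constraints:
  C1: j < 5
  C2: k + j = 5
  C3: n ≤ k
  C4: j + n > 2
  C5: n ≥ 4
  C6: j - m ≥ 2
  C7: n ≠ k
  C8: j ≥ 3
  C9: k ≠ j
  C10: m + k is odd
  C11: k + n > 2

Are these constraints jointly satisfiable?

From constraints 3 and 5: k ≥ n ≥ 4. From constraint 8: j ≥ 3. Hence k + j ≥ 7. But constraint 2 requires k + j = 5, and 5 < 7. Contradiction.

Unsatisfiable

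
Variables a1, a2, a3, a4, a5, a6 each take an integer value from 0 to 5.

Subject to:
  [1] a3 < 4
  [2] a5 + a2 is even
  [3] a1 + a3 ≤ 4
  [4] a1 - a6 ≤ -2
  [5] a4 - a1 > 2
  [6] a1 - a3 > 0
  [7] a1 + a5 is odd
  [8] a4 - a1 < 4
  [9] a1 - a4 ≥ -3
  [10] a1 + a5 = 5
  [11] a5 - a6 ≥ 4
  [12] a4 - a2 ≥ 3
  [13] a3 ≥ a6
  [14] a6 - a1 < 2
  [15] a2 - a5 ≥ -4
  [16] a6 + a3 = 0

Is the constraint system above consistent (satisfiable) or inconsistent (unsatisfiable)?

Constraints 4, 9, 11, 12, and 15 give a4 − a2 ≥ 3, a2 − a5 ≥ -4, a5 − a6 ≥ 4, a6 − a1 ≥ 2, a1 − a4 ≥ -3.
Adding all 5 inequalities: the left sides telescope to 0, and the right sides sum to 3 + (-4) + 4 + 2 + (-3) = 2. So 0 ≥ 2, which is false.

Unsatisfiable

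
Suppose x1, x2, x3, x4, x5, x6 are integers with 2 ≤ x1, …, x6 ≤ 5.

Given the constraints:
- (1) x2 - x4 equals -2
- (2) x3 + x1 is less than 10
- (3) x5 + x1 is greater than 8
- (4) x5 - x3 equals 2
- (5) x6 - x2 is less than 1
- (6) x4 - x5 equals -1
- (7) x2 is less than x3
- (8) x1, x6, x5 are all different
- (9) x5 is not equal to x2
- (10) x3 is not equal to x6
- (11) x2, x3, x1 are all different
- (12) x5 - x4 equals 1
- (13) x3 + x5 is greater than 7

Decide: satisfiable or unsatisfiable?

Try x1 = 4, x2 = 2, x3 = 3, x4 = 4, x5 = 5, x6 = 2.
Check constraint 1: x2 - x4 = -2; constraint 2: x3 + x1 = 7; constraint 3: x5 + x1 = 9. The remaining constraints are straightforward to verify.

Satisfiable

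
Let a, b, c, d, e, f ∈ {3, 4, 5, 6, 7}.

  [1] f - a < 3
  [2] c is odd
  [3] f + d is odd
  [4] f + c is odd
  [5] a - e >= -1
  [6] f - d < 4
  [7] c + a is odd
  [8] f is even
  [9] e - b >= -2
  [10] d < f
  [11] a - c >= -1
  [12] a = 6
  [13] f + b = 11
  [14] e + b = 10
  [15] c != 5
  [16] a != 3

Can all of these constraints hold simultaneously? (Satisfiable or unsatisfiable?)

The assignment a = 6, b = 5, c = 7, d = 3, e = 5, f = 6 works:
  constraint 1 holds since f - a = 0.
  constraint 5 holds since a - e = 1.
The rest check out directly.

Satisfiable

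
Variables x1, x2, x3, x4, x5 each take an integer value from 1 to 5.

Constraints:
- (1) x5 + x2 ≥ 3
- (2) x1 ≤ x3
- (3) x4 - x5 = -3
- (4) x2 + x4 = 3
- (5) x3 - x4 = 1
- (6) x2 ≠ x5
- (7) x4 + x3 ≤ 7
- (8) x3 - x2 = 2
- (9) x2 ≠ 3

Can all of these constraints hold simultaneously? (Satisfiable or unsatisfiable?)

Satisfiable

One satisfying assignment is x1 = 3, x2 = 1, x3 = 3, x4 = 2, x5 = 5.
For the less obvious constraints — constraint 1: x5 + x2 = 6; constraint 3: x4 - x5 = -3; constraint 4: x2 + x4 = 3 — and the others hold by inspection.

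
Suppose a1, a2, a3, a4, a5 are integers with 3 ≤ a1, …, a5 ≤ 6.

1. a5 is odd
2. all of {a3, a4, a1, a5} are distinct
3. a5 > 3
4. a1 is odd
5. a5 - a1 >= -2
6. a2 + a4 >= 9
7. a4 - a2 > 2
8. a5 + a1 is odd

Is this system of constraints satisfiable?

Unsatisfiable

Constraint 1 makes a5 odd and constraint 4 makes a1 odd, so a5 + a1 must be even. Constraint 8 says a5 + a1 is odd — contradiction.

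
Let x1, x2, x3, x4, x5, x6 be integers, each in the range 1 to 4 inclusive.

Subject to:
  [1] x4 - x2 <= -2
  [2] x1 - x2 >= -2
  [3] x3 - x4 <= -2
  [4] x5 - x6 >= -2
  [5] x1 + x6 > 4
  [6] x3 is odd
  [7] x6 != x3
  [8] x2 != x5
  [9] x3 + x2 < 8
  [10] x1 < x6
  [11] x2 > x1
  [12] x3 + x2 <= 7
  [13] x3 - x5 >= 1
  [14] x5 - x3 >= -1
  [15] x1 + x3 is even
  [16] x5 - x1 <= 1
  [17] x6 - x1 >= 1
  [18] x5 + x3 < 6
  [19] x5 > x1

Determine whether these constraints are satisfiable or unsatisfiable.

Constraints 1, 2, 3, 4, 13, and 17 give x1 − x2 ≥ -2, x2 − x4 ≥ 2, x4 − x3 ≥ 2, x3 − x5 ≥ 1, x5 − x6 ≥ -2, x6 − x1 ≥ 1.
Adding all 6 inequalities: the left sides telescope to 0, and the right sides sum to (-2) + 2 + 2 + 1 + (-2) + 1 = 2. So 0 ≥ 2, which is false.

Unsatisfiable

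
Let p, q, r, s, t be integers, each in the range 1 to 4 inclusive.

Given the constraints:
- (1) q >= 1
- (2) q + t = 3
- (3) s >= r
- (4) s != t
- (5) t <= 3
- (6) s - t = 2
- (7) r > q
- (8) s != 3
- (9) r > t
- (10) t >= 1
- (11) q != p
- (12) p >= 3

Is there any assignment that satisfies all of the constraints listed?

Satisfiable

The assignment p = 4, q = 1, r = 4, s = 4, t = 2 works:
  constraint 2 holds since q + t = 3.
  constraint 3 holds since s = 4, r = 4.
  constraint 6 holds since s - t = 2.
The rest check out directly.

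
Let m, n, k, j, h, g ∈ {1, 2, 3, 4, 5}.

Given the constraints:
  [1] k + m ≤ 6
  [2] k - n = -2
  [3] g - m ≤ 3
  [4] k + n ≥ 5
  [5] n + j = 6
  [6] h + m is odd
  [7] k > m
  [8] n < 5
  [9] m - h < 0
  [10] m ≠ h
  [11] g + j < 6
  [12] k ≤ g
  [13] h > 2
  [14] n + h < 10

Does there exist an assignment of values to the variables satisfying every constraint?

Setting (m, n, k, j, h, g) = (1, 4, 2, 2, 4, 2) satisfies everything: constraint 1: k + m = 3; constraint 2: k - n = -2, and the others follow.

Satisfiable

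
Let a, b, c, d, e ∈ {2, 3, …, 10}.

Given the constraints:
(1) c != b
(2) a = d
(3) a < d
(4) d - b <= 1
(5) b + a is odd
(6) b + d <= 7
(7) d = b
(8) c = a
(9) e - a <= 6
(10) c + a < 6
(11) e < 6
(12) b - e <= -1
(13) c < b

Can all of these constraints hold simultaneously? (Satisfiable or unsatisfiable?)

Unsatisfiable

From constraints 2, 7, and 8, c = a = d = b, so c = b. But constraint 1 says c ≠ b. Contradiction.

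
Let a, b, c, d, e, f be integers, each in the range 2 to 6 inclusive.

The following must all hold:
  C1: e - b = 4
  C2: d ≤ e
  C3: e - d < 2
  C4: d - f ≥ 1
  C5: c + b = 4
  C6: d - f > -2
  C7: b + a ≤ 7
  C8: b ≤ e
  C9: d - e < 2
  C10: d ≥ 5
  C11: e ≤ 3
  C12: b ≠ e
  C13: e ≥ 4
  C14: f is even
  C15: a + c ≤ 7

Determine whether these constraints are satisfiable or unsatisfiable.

From constraint 10: d ≥ 5. From constraints 2 and 11: d ≤ e and e ≤ 3, so d ≤ 3. But 3 < 5, so no value of d works.

Unsatisfiable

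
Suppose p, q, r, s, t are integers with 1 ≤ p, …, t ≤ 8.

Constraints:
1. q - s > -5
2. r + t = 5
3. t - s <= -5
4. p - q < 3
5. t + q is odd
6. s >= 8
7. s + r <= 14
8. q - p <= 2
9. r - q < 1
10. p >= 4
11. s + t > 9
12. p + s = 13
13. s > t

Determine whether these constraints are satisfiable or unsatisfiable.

Take p = 5, q = 5, r = 3, s = 8, t = 2. Then constraint 1: q - s = -3; constraint 2: r + t = 5; constraint 3: t - s = -6, and every other listed constraint is also met.

Satisfiable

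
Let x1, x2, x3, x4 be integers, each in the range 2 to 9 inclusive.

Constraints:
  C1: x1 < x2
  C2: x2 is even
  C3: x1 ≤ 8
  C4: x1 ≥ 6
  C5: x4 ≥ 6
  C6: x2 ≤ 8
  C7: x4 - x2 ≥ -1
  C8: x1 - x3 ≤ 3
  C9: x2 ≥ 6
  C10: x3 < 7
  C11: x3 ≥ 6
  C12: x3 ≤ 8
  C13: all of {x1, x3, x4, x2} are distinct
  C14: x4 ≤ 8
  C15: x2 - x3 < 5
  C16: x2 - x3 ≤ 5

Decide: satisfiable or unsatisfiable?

Unsatisfiable

Constraints 3, 4, 5, 6, 9, 11, 12, and 14 confine each of x1, x3, x4, x2 to the 3 values {6, …, 8}.
Constraint 13 requires all 4 of them to be distinct, but only 3 values are available — impossible by the pigeonhole principle.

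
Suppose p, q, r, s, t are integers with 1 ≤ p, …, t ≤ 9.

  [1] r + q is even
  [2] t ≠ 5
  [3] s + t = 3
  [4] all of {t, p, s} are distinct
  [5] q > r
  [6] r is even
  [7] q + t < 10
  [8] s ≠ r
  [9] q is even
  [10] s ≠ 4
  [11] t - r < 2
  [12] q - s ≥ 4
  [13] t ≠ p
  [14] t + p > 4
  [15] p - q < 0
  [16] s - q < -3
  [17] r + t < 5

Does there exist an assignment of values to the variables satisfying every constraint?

Satisfiable

The assignment p = 3, q = 6, r = 2, s = 1, t = 2 works:
  constraint 3 holds since s + t = 3.
  constraint 7 holds since q + t = 8.
  constraint 11 holds since t - r = 0.
The rest check out directly.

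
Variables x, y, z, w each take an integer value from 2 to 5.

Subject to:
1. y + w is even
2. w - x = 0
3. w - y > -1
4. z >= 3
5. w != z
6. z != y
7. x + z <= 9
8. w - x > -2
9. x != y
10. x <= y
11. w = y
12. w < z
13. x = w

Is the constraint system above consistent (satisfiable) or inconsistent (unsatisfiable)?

Unsatisfiable

From constraints 11 and 13, x = w = y, so x = y. But constraint 9 says x ≠ y. Contradiction.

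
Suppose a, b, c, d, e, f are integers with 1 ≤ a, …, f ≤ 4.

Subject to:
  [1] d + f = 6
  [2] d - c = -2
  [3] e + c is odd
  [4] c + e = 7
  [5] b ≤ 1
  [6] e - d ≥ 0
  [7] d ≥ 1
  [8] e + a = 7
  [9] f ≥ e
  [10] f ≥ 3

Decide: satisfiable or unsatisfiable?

Satisfiable

Take a = 4, b = 1, c = 4, d = 2, e = 3, f = 4. Then constraint 1: d + f = 6; constraint 2: d - c = -2; constraint 4: c + e = 7, and every other listed constraint is also met.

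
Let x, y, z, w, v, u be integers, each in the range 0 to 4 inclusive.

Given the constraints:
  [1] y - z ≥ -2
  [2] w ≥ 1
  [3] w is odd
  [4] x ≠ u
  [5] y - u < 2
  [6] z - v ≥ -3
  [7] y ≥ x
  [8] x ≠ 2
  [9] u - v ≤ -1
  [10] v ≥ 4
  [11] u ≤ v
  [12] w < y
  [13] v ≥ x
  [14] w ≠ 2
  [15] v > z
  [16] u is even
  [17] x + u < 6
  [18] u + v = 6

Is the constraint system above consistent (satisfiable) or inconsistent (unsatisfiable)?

Take x = 1, y = 3, z = 3, w = 1, v = 4, u = 2. Then constraint 1: y - z = 0; constraint 5: y - u = 1, and every other listed constraint is also met.

Satisfiable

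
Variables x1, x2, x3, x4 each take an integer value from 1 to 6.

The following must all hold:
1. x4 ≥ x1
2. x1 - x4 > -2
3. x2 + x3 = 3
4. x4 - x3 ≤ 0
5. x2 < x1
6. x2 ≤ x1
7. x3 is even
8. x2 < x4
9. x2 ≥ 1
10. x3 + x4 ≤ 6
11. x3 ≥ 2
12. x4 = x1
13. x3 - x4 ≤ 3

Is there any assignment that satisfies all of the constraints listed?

Satisfiable

Try x1 = 2, x2 = 1, x3 = 2, x4 = 2.
Check constraint 2: x1 - x4 = 0; constraint 3: x2 + x3 = 3. The remaining constraints are straightforward to verify.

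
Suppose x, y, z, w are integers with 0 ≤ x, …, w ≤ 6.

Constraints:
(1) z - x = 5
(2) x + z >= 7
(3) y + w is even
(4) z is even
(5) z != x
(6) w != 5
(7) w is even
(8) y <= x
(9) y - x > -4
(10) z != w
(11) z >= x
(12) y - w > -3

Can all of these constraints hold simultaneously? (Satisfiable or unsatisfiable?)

Satisfiable

The assignment x = 1, y = 0, z = 6, w = 2 works:
  constraint 1 holds since z - x = 5.
  constraint 2 holds since x + z = 7.
  constraint 9 holds since y - x = -1.
The rest check out directly.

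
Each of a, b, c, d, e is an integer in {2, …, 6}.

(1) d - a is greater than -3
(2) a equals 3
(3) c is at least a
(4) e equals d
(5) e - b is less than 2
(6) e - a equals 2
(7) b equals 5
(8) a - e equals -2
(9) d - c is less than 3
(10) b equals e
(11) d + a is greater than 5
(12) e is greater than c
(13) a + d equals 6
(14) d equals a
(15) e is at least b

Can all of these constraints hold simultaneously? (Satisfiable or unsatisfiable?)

Unsatisfiable

Constraint 7 fixes b = 5 and constraint 2 fixes a = 3. Constraints 4, 10, and 14 give b = e = d = a, so b = a. But 5 ≠ 3 — contradiction.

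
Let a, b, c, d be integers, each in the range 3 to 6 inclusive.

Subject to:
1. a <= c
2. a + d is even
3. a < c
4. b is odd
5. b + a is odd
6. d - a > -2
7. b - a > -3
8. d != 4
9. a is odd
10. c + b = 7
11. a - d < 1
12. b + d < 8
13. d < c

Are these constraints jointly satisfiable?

Unsatisfiable

Constraint 4 makes b odd and constraint 9 makes a odd, so b + a must be even. Constraint 5 says b + a is odd — contradiction.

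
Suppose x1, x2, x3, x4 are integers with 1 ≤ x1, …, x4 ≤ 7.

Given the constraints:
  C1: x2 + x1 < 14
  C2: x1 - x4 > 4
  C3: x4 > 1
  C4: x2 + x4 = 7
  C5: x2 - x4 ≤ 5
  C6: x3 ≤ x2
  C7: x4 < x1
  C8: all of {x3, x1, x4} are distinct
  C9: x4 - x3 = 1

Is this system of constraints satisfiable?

Setting (x1, x2, x3, x4) = (7, 5, 1, 2) satisfies everything: constraint 1: x2 + x1 = 12; constraint 2: x1 - x4 = 5, and the others follow.

Satisfiable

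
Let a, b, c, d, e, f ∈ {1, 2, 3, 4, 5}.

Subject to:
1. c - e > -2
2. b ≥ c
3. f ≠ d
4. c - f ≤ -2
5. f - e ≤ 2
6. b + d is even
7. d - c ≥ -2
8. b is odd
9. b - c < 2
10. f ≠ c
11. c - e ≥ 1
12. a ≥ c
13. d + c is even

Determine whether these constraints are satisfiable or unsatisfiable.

Constraints 4, 5, and 11 give e − f ≥ -2, f − c ≥ 2, c − e ≥ 1.
Adding all 3 inequalities: the left sides telescope to 0, and the right sides sum to (-2) + 2 + 1 = 1. So 0 ≥ 1, which is false.

Unsatisfiable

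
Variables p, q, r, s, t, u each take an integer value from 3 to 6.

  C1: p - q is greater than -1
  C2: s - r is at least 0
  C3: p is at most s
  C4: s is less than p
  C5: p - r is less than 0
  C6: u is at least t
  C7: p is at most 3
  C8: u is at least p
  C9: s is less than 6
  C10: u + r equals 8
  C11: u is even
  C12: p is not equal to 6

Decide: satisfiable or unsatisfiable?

Unsatisfiable

Constraints 2, 4, and 5 give p < r, r ≤ s, s < p. Chaining: p < r ≤ s < p, which forces p < p — impossible.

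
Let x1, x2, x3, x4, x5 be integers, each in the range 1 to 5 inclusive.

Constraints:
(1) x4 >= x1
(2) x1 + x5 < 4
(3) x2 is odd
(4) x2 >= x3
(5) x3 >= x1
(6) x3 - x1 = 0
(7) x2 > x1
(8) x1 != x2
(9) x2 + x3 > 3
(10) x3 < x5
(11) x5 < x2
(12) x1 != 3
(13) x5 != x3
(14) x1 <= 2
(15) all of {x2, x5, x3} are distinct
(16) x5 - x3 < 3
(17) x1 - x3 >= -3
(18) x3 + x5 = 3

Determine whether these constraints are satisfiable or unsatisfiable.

Satisfiable

The assignment x1 = 1, x2 = 3, x3 = 1, x4 = 1, x5 = 2 works:
  constraint 2 holds since x1 + x5 = 3.
  constraint 6 holds since x3 - x1 = 0.
The rest check out directly.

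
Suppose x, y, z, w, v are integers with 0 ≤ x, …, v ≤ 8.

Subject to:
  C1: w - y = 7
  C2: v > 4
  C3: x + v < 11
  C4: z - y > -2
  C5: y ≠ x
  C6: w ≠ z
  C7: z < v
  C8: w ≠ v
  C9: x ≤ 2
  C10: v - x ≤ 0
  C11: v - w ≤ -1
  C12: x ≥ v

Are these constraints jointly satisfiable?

From constraint 2: v ≥ 5. From constraints 9 and 12: v ≤ x and x ≤ 2, so v ≤ 2. But 2 < 5, so no value of v works.

Unsatisfiable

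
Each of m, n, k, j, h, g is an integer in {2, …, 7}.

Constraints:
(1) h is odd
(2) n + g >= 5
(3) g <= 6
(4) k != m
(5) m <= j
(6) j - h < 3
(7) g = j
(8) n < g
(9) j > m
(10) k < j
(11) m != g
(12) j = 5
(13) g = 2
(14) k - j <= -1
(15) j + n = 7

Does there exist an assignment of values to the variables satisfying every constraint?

Constraint 13 fixes g = 2 and constraint 12 fixes j = 5, but constraint 7 requires g = j. Since 2 ≠ 5, contradiction.

Unsatisfiable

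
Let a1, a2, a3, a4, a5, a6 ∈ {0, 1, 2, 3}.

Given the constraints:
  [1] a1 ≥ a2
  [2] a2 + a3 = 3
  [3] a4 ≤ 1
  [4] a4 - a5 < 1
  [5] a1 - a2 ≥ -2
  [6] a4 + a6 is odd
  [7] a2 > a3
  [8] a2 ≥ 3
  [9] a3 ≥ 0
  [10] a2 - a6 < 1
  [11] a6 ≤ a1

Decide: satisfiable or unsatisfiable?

Setting (a1, a2, a3, a4, a5, a6) = (3, 3, 0, 0, 2, 3) satisfies everything: constraint 2: a2 + a3 = 3; constraint 4: a4 - a5 = -2, and the others follow.

Satisfiable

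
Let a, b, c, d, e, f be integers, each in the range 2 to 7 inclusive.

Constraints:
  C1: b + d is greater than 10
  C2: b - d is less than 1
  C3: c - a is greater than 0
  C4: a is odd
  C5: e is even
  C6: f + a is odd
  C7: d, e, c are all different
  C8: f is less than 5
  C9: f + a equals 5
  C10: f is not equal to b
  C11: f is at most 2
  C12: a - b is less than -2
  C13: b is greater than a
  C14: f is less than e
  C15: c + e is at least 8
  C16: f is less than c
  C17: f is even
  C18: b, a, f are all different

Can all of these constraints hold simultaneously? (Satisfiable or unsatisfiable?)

Satisfiable

The assignment a = 3, b = 6, c = 6, d = 7, e = 4, f = 2 works:
  constraint 1 holds since b + d = 13.
  constraint 2 holds since b - d = -1.
The rest check out directly.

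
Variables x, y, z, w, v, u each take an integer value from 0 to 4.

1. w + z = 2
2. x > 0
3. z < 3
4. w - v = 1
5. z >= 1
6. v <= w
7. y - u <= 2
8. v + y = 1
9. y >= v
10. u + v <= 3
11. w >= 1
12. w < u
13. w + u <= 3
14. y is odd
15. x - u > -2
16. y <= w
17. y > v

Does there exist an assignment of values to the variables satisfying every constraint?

Satisfiable

The assignment x = 1, y = 1, z = 1, w = 1, v = 0, u = 2 works:
  constraint 1 holds since w + z = 2.
  constraint 4 holds since w - v = 1.
  constraint 7 holds since y - u = -1.
The rest check out directly.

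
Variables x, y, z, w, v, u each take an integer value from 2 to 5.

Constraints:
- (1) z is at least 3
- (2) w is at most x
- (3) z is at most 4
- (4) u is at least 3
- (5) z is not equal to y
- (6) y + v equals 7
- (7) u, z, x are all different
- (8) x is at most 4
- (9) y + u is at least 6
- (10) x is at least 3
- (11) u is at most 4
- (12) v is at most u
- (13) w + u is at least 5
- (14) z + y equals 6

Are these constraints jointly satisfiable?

Constraints 1, 3, 4, 8, 10, and 11 confine each of u, z, x to the 2 values {3, 4}.
Constraint 7 requires all 3 of them to be distinct, but only 2 values are available — impossible by the pigeonhole principle.

Unsatisfiable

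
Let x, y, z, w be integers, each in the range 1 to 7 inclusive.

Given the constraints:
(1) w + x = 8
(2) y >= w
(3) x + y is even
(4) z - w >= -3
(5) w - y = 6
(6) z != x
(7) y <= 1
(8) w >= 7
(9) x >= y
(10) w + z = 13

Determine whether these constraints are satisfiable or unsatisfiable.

Unsatisfiable

From constraint 8: w ≥ 7. From constraints 2 and 7: w ≤ y and y ≤ 1, so w ≤ 1. But 1 < 7, so no value of w works.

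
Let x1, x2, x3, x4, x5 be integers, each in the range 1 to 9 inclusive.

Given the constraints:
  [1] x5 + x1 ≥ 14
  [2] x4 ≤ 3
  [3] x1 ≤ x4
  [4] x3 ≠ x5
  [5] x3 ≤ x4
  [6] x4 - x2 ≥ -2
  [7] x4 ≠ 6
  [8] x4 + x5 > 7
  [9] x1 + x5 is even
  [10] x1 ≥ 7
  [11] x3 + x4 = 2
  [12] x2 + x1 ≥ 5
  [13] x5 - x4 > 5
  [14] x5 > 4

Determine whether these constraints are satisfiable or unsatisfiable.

Unsatisfiable

From constraint 10: x1 ≥ 7. From constraints 2 and 3: x1 ≤ x4 and x4 ≤ 3, so x1 ≤ 3. But 3 < 7, so no value of x1 works.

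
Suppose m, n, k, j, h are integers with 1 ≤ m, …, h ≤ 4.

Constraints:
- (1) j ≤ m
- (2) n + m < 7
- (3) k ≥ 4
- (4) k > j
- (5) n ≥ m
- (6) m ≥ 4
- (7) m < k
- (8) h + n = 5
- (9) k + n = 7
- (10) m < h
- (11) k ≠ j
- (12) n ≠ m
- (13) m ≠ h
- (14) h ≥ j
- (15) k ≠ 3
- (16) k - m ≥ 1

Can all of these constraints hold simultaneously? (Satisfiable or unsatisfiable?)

Unsatisfiable

From constraint 3: k ≥ 4. From constraints 5 and 6: n ≥ m ≥ 4. Hence k + n ≥ 8. But constraint 9 requires k + n = 7, and 7 < 8. Contradiction.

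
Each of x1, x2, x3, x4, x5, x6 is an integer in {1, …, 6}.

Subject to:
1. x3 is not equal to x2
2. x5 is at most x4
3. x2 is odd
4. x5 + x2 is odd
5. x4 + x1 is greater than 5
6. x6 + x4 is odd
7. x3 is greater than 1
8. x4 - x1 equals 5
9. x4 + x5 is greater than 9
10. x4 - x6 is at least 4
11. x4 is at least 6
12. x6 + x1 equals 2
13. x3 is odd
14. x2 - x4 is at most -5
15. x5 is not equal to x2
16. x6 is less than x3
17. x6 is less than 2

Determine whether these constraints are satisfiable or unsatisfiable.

Satisfiable

Take x1 = 1, x2 = 1, x3 = 5, x4 = 6, x5 = 6, x6 = 1. Then constraint 5: x4 + x1 = 7; constraint 8: x4 - x1 = 5; constraint 9: x4 + x5 = 12, and every other listed constraint is also met.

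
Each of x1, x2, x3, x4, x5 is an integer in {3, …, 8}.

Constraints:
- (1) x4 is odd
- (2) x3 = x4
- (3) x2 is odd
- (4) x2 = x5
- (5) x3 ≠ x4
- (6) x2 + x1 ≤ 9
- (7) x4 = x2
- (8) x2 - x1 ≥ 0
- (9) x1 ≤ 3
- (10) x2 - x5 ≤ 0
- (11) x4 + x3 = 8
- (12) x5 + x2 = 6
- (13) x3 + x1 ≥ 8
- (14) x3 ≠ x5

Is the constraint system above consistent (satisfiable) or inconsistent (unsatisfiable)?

From constraints 2, 4, and 7, x3 = x4 = x2 = x5, so x3 = x5. But constraint 14 says x3 ≠ x5. Contradiction.

Unsatisfiable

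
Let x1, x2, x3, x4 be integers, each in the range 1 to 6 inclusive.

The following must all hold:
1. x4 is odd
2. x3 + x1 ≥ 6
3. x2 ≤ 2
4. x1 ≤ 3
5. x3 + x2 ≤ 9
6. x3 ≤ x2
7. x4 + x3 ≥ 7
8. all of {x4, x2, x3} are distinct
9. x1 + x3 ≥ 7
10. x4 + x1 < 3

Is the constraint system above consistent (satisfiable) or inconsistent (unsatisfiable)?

Unsatisfiable

From constraint 4: x1 ≤ 3. From constraints 3 and 6: x3 ≤ x2 ≤ 2. Hence x1 + x3 ≤ 5. But constraint 9 requires x1 + x3 ≥ 7, and 7 > 5. Contradiction.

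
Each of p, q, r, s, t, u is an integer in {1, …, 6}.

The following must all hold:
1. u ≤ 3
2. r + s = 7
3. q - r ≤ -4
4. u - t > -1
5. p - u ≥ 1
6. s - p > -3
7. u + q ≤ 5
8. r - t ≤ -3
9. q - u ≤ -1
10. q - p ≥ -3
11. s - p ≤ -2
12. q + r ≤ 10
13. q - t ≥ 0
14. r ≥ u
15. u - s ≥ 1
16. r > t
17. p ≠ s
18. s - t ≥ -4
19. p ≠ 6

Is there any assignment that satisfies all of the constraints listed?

Constraints 3, 5, 8, 10, 15, and 18 give r − q ≥ 4, q − p ≥ -3, p − u ≥ 1, u − s ≥ 1, s − t ≥ -4, t − r ≥ 3.
Adding all 6 inequalities: the left sides telescope to 0, and the right sides sum to 4 + (-3) + 1 + 1 + (-4) + 3 = 2. So 0 ≥ 2, which is false.

Unsatisfiable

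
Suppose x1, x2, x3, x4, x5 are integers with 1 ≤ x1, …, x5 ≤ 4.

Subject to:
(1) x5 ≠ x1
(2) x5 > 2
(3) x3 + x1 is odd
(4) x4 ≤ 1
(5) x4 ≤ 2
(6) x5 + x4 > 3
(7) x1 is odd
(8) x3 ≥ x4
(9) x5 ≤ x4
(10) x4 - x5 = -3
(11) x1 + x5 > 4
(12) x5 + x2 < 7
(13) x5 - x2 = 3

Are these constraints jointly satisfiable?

Unsatisfiable

From constraint 2: x5 ≥ 3. From constraints 4 and 9: x5 ≤ x4 and x4 ≤ 1, so x5 ≤ 1. But 1 < 3, so no value of x5 works.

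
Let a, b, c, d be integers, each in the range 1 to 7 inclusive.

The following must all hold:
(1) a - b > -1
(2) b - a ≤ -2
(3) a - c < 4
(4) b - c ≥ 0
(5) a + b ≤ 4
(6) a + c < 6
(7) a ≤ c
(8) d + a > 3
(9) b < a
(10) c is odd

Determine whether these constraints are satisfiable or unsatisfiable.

Unsatisfiable

Constraints 4, 7, and 9 give c ≤ b, b < a, a ≤ c. Chaining: c ≤ b < a ≤ c, which forces c < c — impossible.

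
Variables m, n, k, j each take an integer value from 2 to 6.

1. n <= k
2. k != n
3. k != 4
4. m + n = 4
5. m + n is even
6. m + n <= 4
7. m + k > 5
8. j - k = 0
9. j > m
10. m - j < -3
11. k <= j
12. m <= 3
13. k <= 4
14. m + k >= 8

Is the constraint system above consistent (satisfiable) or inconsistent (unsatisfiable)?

Unsatisfiable

From constraint 12: m ≤ 3. From constraint 13: k ≤ 4. Hence m + k ≤ 7. But constraint 14 requires m + k ≥ 8, and 8 > 7. Contradiction.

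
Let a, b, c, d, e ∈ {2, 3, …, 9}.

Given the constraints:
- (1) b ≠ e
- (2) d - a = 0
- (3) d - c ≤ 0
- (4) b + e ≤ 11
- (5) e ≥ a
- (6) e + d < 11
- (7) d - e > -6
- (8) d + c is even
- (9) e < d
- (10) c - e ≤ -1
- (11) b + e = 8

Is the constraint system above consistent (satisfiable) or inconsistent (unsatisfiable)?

Unsatisfiable

Constraints 3, 9, and 10 give e < d, d ≤ c, c < e. Chaining: e < d ≤ c < e, which forces e < e — impossible.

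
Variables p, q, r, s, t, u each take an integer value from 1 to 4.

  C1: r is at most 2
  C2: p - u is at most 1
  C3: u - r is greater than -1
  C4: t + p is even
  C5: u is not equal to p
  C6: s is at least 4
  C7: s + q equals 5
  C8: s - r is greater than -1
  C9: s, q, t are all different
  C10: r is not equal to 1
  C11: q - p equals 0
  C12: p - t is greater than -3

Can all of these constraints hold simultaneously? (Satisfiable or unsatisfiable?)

Setting (p, q, r, s, t, u) = (1, 1, 2, 4, 3, 3) satisfies everything: constraint 2: p - u = -2; constraint 3: u - r = 1, and the others follow.

Satisfiable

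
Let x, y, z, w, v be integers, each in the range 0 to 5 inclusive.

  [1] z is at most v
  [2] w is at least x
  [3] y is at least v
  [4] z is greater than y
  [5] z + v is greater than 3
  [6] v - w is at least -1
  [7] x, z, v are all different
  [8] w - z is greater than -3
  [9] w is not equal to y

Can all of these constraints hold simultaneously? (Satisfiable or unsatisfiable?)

Unsatisfiable

Constraints 1, 3, and 4 give y < z, z ≤ v, v ≤ y. Chaining: y < z ≤ v ≤ y, which forces y < y — impossible.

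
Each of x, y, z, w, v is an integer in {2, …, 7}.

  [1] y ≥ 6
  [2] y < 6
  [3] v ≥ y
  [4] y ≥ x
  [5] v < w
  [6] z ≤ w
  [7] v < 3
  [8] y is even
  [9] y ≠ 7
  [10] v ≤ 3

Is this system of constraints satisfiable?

From constraints 1 and 3: v ≥ y and y ≥ 6, so v ≥ 6. From constraint 10: v ≤ 3. But 3 < 6, so no value of v works.

Unsatisfiable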